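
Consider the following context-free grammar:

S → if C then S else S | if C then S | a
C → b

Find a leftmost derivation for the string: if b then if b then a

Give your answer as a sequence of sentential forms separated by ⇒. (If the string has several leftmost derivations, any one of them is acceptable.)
Start with S.
Step 1: the leftmost non-terminal is S; apply S → if C then S:  if C then S
Step 2: the leftmost non-terminal is C; apply C → b:  if b then S
Step 3: the leftmost non-terminal is S; apply S → if C then S:  if b then if C then S
Step 4: the leftmost non-terminal is C; apply C → b:  if b then if b then S
Step 5: the leftmost non-terminal is S; apply S → a:  if b then if b then a

Final answer: S ⇒ if C then S ⇒ if b then S ⇒ if b then if C then S ⇒ if b then if b then S ⇒ if b then if b then a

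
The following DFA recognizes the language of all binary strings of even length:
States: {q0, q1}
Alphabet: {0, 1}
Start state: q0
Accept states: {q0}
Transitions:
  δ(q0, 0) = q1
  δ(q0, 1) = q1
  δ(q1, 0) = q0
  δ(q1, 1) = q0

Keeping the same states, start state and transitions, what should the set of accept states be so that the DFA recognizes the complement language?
The DFA is complete (every state has a transition on every symbol), so the complement
is recognized by the same DFA with accepting and non-accepting states swapped.
Original accept states: {q0}
Complement accept states = All states - Original accept states
= {q0, q1} - {q0}
= {q1}
Complement language: strings of ODD length

Final answer: {q1}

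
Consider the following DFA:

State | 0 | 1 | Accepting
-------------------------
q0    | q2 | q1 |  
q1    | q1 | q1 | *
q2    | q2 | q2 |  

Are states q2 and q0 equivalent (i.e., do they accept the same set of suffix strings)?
Try the suffix "1".
From q2: q2 → q2 — not accepting.
From q0: q0 → q1 — accepting.
The two states disagree on this suffix, so they are not equivalent.

Final answer: No. Distinguishing string: "1" - accepted from q0 but not from q2.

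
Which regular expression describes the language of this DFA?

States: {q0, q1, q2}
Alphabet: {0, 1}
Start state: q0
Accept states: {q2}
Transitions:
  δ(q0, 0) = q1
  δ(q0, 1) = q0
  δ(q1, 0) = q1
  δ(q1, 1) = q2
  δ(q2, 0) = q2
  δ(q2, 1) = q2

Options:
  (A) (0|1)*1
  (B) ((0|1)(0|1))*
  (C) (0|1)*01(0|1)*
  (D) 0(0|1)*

Testing sample strings against the DFA:
  '000' -> rejected
  '10' -> rejected
  '1010' -> accepted
  '0000' -> rejected
Checking each option for a counterexample:
  (A) (0|1)*1: '1' is rejected by the DFA but matches the regex → eliminated
  (B) ((0|1)(0|1))*: ε is rejected by the DFA but matches the regex → eliminated
  (C) (0|1)*01(0|1)*: agrees with the DFA on all strings of length ≤ 4
  (D) 0(0|1)*: '0' is rejected by the DFA but matches the regex → eliminated
Only (C) (0|1)*01(0|1)* is consistent with the DFA.

Final answer: (C) (0|1)*01(0|1)*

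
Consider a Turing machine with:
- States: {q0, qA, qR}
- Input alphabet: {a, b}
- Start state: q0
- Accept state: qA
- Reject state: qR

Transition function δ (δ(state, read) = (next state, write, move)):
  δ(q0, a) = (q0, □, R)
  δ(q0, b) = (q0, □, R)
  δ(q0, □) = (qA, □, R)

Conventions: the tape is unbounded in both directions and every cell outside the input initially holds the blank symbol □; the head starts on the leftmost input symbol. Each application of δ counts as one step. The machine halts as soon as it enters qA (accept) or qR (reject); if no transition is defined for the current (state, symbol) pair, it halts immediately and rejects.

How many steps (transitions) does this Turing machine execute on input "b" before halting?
Step 0: [q0]b (head at position 0)
Step 1: δ(q0, b) = (q0, □, R)  ⊢  □[q0]□ (head at position 1)
Step 2: δ(q0, □) = (qA, □, R)  ⊢  □□[qA]□ (head at position 2)
The machine is in qA, so it halts and accepts.
Number of transitions executed: 2.

Final answer: 2 steps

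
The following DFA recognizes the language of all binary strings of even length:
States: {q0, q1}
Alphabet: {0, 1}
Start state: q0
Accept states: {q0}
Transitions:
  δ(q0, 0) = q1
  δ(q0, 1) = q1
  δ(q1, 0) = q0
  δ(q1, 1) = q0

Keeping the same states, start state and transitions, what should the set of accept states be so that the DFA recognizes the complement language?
The DFA is complete (every state has a transition on every symbol), so the complement
is recognized by the same DFA with accepting and non-accepting states swapped.
Original accept states: {q0}
Complement accept states = All states - Original accept states
= {q0, q1} - {q0}
= {q1}
Complement language: strings of ODD length

Final answer: {q1}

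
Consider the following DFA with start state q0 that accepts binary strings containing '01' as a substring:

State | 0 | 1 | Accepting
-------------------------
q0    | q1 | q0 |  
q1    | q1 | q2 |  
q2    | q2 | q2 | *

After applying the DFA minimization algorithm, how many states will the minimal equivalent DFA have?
All 3 states are reachable from q0, so none can be removed as unreachable.
Table-filling: first mark every (accepting, non-accepting) pair as distinguishable (accepting: {q2}; non-accepting: {q0, q1}).
Round 1: (q0, q1) on '1' go to q0 and q2, already distinguishable → mark.
Every pair of states is distinguishable, so the DFA is already minimal.
Equivalence classes: {q0}, {q1}, {q2} → 3 states.

Final answer: 3 states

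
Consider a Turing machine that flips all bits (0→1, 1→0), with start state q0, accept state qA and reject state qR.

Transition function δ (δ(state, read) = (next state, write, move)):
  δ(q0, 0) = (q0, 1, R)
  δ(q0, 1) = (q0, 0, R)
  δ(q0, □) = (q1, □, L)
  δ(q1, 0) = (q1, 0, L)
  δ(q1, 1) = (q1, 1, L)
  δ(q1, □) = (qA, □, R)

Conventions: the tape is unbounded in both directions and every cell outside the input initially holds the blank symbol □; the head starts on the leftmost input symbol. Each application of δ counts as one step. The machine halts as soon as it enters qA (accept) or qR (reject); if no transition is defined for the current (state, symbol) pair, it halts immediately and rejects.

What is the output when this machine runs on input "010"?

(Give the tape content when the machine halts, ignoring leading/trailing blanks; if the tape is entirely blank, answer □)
Step 0: [q0]010 (head at position 0)
Step 1: δ(q0, 0) = (q0, 1, R)  ⊢  1[q0]10 (head at position 1)
Step 2: δ(q0, 1) = (q0, 0, R)  ⊢  10[q0]0 (head at position 2)
Step 3: δ(q0, 0) = (q0, 1, R)  ⊢  101[q0]□ (head at position 3)
Step 4: δ(q0, □) = (q1, □, L)  ⊢  10[q1]1□ (head at position 2)
Step 5: δ(q1, 1) = (q1, 1, L)  ⊢  1[q1]01□ (head at position 1)
Step 6: δ(q1, 0) = (q1, 0, L)  ⊢  [q1]101□ (head at position 0)
Step 7: δ(q1, 1) = (q1, 1, L)  ⊢  [q1]□101□ (head at position -1)
Step 8: δ(q1, □) = (qA, □, R)  ⊢  □[qA]101□ (head at position 0)
The machine is in qA, so it halts and accepts.
Tape content when halted (ignoring surrounding blanks): 101

Final answer: Output: 101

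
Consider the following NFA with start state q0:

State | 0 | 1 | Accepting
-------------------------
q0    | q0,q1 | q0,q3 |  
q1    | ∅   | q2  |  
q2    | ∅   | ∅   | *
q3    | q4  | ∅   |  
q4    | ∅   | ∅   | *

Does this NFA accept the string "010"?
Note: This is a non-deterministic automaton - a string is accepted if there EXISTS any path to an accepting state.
Track the set of states the NFA could be in: start {q0}
Read '0': {q0} → {q0, q1}
Read '1': {q0, q1} → {q0, q2, q3}
Read '0': {q0, q2, q3} → {q0, q1, q4}
Final set {q0, q1, q4} contains accepting state(s) {q4} → accepted.

Final answer: Yes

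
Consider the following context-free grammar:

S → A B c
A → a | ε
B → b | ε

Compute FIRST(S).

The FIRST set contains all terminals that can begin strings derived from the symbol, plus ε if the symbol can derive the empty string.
FIRST(A) = {a, ε} (A → a | ε) and FIRST(B) = {b, ε} (B → b | ε).
For S → A B c: add FIRST(A) minus ε = {a}; A is nullable, so also add FIRST(B) minus ε = {b}; B is nullable too, so also add FIRST(c) = {c}. The terminal c is never erased, so S is not nullable and ε is not included.
FIRST(S) = {a, b, c}.

Final answer: {a, b, c}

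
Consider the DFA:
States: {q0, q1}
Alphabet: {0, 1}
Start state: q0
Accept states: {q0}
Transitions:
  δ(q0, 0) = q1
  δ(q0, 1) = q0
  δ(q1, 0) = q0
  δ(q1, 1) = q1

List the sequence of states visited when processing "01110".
Starting at q0
Read '0': q0 -> q1
Read '1': q1 -> q1
Read '1': q1 -> q1
Read '1': q1 -> q1
Read '0': q1 -> q0

Final answer: q0 -> q1 -> q1 -> q1 -> q1 -> q0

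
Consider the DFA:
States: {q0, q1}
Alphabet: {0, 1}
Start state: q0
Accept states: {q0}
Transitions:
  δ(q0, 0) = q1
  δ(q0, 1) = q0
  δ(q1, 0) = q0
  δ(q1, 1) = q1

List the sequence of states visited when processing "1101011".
Starting at q0
Read '1': q0 -> q0
Read '1': q0 -> q0
Read '0': q0 -> q1
Read '1': q1 -> q1
Read '0': q1 -> q0
Read '1': q0 -> q0
Read '1': q0 -> q0

Final answer: q0 -> q0 -> q0 -> q1 -> q1 -> q0 -> q0 -> q0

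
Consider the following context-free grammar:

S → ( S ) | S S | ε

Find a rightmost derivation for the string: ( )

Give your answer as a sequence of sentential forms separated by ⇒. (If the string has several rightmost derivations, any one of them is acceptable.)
Start with S.
Step 1: the rightmost non-terminal is S; apply S → ( S ):  ( S )
Step 2: the rightmost non-terminal is S; apply S → ε:  ( )

Final answer: S ⇒ ( S ) ⇒ ( )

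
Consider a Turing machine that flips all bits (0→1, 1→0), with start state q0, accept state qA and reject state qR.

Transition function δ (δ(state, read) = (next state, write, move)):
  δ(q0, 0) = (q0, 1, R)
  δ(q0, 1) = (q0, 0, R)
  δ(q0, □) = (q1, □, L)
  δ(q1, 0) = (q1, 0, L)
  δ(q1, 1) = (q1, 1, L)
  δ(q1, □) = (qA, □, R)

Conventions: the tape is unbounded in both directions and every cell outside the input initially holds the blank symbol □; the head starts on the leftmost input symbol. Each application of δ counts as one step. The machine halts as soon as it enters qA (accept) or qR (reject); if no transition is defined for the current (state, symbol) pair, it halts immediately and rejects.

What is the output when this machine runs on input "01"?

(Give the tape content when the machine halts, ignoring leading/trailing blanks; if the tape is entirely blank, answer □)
Step 0: [q0]01 (head at position 0)
Step 1: δ(q0, 0) = (q0, 1, R)  ⊢  1[q0]1 (head at position 1)
Step 2: δ(q0, 1) = (q0, 0, R)  ⊢  10[q0]□ (head at position 2)
Step 3: δ(q0, □) = (q1, □, L)  ⊢  1[q1]0□ (head at position 1)
Step 4: δ(q1, 0) = (q1, 0, L)  ⊢  [q1]10□ (head at position 0)
Step 5: δ(q1, 1) = (q1, 1, L)  ⊢  [q1]□10□ (head at position -1)
Step 6: δ(q1, □) = (qA, □, R)  ⊢  □[qA]10□ (head at position 0)
The machine is in qA, so it halts and accepts.
Tape content when halted (ignoring surrounding blanks): 10

Final answer: Output: 10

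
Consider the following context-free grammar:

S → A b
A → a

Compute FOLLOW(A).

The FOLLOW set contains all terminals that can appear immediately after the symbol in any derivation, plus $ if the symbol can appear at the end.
A occurs only in S → A b, where it is immediately followed by the terminal b. So FOLLOW(A) = {b}.

Final answer: {b}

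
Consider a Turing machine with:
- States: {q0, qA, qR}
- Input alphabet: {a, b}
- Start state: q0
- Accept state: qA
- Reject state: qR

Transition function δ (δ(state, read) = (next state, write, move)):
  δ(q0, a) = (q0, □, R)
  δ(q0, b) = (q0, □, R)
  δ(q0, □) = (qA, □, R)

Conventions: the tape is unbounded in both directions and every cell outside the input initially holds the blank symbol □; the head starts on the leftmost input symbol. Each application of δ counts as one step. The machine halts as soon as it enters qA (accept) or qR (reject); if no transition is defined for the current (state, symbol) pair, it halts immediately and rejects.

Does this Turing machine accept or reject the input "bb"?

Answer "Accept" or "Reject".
Step 0: [q0]bb (head at position 0)
Step 1: δ(q0, b) = (q0, □, R)  ⊢  □[q0]b (head at position 1)
Step 2: δ(q0, b) = (q0, □, R)  ⊢  □□[q0]□ (head at position 2)
Step 3: δ(q0, □) = (qA, □, R)  ⊢  □□□[qA]□ (head at position 3)
The machine is in qA, so it halts and accepts.

Final answer: Accept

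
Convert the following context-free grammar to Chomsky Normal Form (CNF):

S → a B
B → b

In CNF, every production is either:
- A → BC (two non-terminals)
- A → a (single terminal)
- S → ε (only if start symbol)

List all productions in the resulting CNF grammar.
The grammar has no ε-productions or unit productions to eliminate.
S → a B has terminal a in a right-hand side of length ≥ 2: introduce T_a → a and use T_a in place of a.
B → b is already in CNF (single terminal) – keep it.
S → a B becomes S → T_a B.
Resulting CNF grammar (3 productions): T_a → a; B → b; S → T_a B

Final answer: T_a → a; B → b; S → T_a B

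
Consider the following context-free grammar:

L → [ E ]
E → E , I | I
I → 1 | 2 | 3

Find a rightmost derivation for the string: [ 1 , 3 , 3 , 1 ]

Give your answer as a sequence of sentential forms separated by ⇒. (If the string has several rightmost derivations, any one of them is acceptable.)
Start with L.
Step 1: the rightmost non-terminal is L; apply L → [ E ]:  [ E ]
Step 2: the rightmost non-terminal is E; apply E → E , I:  [ E , I ]
Step 3: the rightmost non-terminal is I; apply I → 1:  [ E , 1 ]
Step 4: the rightmost non-terminal is E; apply E → E , I:  [ E , I , 1 ]
Step 5: the rightmost non-terminal is I; apply I → 3:  [ E , 3 , 1 ]
Step 6: the rightmost non-terminal is E; apply E → E , I:  [ E , I , 3 , 1 ]
Step 7: the rightmost non-terminal is I; apply I → 3:  [ E , 3 , 3 , 1 ]
Step 8: the rightmost non-terminal is E; apply E → I:  [ I , 3 , 3 , 1 ]
Step 9: the rightmost non-terminal is I; apply I → 1:  [ 1 , 3 , 3 , 1 ]

Final answer: L ⇒ [ E ] ⇒ [ E , I ] ⇒ [ E , 1 ] ⇒ [ E , I , 1 ] ⇒ [ E , 3 , 1 ] ⇒ [ E , I , 3 , 1 ] ⇒ [ E , 3 , 3 , 1 ] ⇒ [ I , 3 , 3 , 1 ] ⇒ [ 1 , 3 , 3 , 1 ]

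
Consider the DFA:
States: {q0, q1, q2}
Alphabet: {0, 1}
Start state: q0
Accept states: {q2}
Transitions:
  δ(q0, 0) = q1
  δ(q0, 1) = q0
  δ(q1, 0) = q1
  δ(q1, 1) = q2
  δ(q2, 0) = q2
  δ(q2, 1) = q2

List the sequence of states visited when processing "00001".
Starting at q0
Read '0': q0 -> q1
Read '0': q1 -> q1
Read '0': q1 -> q1
Read '0': q1 -> q1
Read '1': q1 -> q2

Final answer: q0 -> q1 -> q1 -> q1 -> q1 -> q2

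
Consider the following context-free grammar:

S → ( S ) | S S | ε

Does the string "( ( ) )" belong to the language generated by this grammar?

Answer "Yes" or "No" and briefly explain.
A derivation exists: S ⇒ ( S ) ⇒ ( ( S ) ) ⇒ ( ( ) ) (using S → ( S ) twice, then S → ε).

Final answer: Yes - a valid derivation exists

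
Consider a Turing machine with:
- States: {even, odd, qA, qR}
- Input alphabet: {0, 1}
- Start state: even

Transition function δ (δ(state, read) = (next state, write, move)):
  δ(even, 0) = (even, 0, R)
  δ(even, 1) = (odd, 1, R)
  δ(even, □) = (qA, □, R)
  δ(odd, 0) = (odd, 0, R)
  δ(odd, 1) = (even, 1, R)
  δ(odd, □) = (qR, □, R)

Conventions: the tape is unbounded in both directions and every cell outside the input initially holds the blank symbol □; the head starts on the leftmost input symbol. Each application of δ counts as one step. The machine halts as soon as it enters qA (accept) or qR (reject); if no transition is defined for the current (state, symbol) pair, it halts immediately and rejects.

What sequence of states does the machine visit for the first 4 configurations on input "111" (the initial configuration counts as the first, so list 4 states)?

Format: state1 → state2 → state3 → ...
Step 0: [even]111 (head at position 0)
Step 1: δ(even, 1) = (odd, 1, R)  ⊢  1[odd]11 (head at position 1)
Step 2: δ(odd, 1) = (even, 1, R)  ⊢  11[even]1 (head at position 2)
Step 3: δ(even, 1) = (odd, 1, R)  ⊢  111[odd]□ (head at position 3)
Reading off the states of these 4 configurations: even → odd → even → odd

Final answer: even → odd → even → odd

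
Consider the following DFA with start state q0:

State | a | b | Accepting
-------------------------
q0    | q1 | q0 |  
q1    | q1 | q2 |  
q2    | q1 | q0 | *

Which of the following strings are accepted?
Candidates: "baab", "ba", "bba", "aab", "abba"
"baab": q0 → q0 → q1 → q1 → q2; q2 is accepting → accepted
"ba": q0 → q0 → q1; q1 is not accepting → rejected
"bba": q0 → q0 → q0 → q1; q1 is not accepting → rejected
"aab": q0 → q1 → q1 → q2; q2 is accepting → accepted
"abba": q0 → q1 → q2 → q0 → q1; q1 is not accepting → rejected

Final answer: "baab", "aab"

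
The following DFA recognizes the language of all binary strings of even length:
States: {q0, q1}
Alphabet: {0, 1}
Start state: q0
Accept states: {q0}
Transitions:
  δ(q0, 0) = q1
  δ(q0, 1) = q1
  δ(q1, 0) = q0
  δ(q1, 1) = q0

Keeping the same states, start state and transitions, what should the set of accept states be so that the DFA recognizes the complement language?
The DFA is complete (every state has a transition on every symbol), so the complement
is recognized by the same DFA with accepting and non-accepting states swapped.
Original accept states: {q0}
Complement accept states = All states - Original accept states
= {q0, q1} - {q0}
= {q1}
Complement language: strings of ODD length

Final answer: {q1}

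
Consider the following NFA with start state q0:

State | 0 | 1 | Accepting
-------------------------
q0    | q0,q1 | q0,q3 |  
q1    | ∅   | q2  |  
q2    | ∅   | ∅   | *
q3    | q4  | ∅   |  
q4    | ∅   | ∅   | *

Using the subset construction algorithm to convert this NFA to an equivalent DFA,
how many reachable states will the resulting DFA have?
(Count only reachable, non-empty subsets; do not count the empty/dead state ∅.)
Start subset: {q0}
{q0}: on 0 → {q0, q1}, on 1 → {q0, q3}
{q0, q1}: on 0 → {q0, q1}, on 1 → {q0, q2, q3}
{q0, q3}: on 0 → {q0, q1, q4}, on 1 → {q0, q3}
{q0, q2, q3}: on 0 → {q0, q1, q4}, on 1 → {q0, q3}
{q0, q1, q4}: on 0 → {q0, q1}, on 1 → {q0, q2, q3}
Reachable non-empty subsets: {q0}, {q0, q1}, {q0, q3}, {q0, q2, q3}, {q0, q1, q4} — 5 in total.

Final answer: 5 states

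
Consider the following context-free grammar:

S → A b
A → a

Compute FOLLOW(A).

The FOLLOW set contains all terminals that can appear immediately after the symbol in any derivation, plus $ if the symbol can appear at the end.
A occurs only in S → A b, where it is immediately followed by the terminal b. So FOLLOW(A) = {b}.

Final answer: {b}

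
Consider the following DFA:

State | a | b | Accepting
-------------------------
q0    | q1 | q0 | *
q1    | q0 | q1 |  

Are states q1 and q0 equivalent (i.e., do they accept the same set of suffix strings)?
Try the suffix ε (the empty string).
From q1: q1 — not accepting.
From q0: q0 — accepting.
The two states disagree on this suffix, so they are not equivalent.

Final answer: No. Distinguishing string: ε (the empty string) - accepted from q0 but not from q1.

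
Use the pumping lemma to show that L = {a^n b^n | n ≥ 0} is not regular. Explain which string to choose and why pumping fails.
Language: L = {a^n b^n | n ≥ 0} (equal numbers of a's followed by b's)
Step 1: Assume for contradiction that L is regular, with pumping length p.
Step 2: Choose s = a^p b^p. Then s ∈ L (it has p a's followed by p b's) and |s| ≥ p.
Step 3: Consider any decomposition s = xyz with |xy| ≤ p and |y| > 0. Since |xy| ≤ p and the first p symbols of s are all a's, y = a^k for some k with 1 ≤ k ≤ p.
Step 4: Pumping up (i = 2): xy²z = a^(p+k) b^p, which has more a's than b's, so xy²z ∉ L.
This contradicts the pumping lemma, so L is not regular.

Final answer: Choose s = a^p b^p. Since |xy| ≤ p, y = a^k with k ≥ 1. Then xy²z = a^(p+k) b^p ∉ L.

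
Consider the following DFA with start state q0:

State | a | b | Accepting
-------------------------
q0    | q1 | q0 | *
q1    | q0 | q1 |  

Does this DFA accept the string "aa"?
Start in q0.
Read 'a': q0 → q1
Read 'a': q1 → q0
Final state q0 is accepting, so the string is accepted.

Final answer: Yes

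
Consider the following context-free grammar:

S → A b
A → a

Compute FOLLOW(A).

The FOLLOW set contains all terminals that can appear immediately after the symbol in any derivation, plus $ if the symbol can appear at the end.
A occurs only in S → A b, where it is immediately followed by the terminal b. So FOLLOW(A) = {b}.

Final answer: {b}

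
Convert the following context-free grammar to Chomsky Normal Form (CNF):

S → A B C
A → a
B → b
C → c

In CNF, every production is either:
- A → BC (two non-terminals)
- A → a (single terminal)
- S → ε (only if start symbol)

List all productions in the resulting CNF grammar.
The grammar has no ε-productions or unit productions to eliminate.
A → a is already in CNF (single terminal) – keep it.
B → b is already in CNF (single terminal) – keep it.
C → c is already in CNF (single terminal) – keep it.
S → A B C has 3 symbols on the right: break it into binary productions S → A X0, X0 → B C.
Resulting CNF grammar (5 productions): A → a; B → b; C → c; S → A X0; X0 → B C

Final answer: A → a; B → b; C → c; S → A X0; X0 → B C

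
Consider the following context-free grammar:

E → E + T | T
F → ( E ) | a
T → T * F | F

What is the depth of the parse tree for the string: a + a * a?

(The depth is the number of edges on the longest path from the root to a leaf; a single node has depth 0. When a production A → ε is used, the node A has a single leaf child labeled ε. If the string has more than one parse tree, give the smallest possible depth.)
The grammar is unambiguous; the parse tree of a + a * a is:
E → E + T at the root (depth 0).
  Left E (depth 1) → T (2) → F (3) → a (4).
  Right T (depth 1) → T * F; that T (2) → F (3) → a (4); F (2) → a (3).
The longest root-to-leaf paths have 4 edges.
Depth = 4.

Final answer: 4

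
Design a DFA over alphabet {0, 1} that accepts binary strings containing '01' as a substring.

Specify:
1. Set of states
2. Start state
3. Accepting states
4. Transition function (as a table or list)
One valid DFA (any DFA recognizing the same language is acceptable):
States: {q0, q1, q2}
Start: q0
Accepting: {q2}
Transitions (accepting states marked with *):
State | 0 | 1 | Accepting
-------------------------
q0    | q1 | q0 |  
q1    | q1 | q2 |  
q2    | q2 | q2 | *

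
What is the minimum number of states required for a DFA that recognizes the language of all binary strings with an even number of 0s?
Language: binary strings with an even number of 0s
Lower bound (Myhill–Nerode): the prefixes ε, 0 are pairwise distinguishable:
  ε vs 0: suffix ε distinguishes them (ε has zero 0s (accepted), 0 has one 0 (rejected))
So any DFA needs at least 2 states.
Upper bound: a DFA with 2 states exists (one state per class above).
Minimum states: 2

Final answer: 2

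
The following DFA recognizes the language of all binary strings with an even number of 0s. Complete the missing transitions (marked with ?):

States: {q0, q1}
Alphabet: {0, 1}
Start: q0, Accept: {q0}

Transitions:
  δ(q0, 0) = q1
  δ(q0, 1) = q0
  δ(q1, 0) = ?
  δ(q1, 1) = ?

What each state remembers (consistent with the given transitions and accept states):
  q0: an even number of 0s has been read so far
  q1: an odd number of 0s has been read so far
Filling in the missing entries:
  δ(q1, 0): in q1 (an odd number of 0s has been read so far), after reading 0 we have: an even number of 0s has been read so far → q0
  δ(q1, 1): in q1 (an odd number of 0s has been read so far), after reading 1 we have: an odd number of 0s has been read so far → q1

Final answer: δ(q1, 0) = q0; δ(q1, 1) = q1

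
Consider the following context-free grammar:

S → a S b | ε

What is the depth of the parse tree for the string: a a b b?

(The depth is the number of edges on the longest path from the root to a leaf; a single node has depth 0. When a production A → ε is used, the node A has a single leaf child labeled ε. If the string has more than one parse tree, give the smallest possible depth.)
The only parse tree applies S → a S b 2 times (once per matching a…b pair) and then S → ε.
The S nodes sit at depths 0, 1, …, 2; the innermost S (depth 2) has the single child ε at depth 3.
The terminal leaves a, b are at depths 1..2, so the longest root-to-leaf path is S → S → … → S → ε with 3 edges.
Depth = 3.

Final answer: 3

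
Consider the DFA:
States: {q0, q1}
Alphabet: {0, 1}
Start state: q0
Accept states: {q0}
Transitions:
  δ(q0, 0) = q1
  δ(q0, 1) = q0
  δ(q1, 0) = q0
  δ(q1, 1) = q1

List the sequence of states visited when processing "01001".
Starting at q0
Read '0': q0 -> q1
Read '1': q1 -> q1
Read '0': q1 -> q0
Read '0': q0 -> q1
Read '1': q1 -> q1

Final answer: q0 -> q1 -> q1 -> q0 -> q1 -> q1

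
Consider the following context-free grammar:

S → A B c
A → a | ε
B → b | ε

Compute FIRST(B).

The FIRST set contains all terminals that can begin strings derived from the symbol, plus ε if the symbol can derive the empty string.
B → b contributes b; B → ε makes B nullable, contributing ε. FIRST(B) = {b, ε}.

Final answer: {b, ε}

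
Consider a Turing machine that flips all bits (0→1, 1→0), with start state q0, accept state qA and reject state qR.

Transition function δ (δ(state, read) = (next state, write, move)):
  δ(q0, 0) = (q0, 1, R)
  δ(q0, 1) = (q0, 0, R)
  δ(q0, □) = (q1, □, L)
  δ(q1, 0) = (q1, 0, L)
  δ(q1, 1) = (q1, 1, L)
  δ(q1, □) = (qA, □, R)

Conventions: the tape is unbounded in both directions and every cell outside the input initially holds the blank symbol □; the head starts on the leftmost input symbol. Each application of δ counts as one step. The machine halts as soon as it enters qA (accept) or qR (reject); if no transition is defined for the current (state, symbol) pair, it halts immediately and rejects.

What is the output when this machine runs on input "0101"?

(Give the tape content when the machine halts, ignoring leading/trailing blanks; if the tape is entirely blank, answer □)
Step 0: [q0]0101 (head at position 0)
Step 1: δ(q0, 0) = (q0, 1, R)  ⊢  1[q0]101 (head at position 1)
Step 2: δ(q0, 1) = (q0, 0, R)  ⊢  10[q0]01 (head at position 2)
Step 3: δ(q0, 0) = (q0, 1, R)  ⊢  101[q0]1 (head at position 3)
Step 4: δ(q0, 1) = (q0, 0, R)  ⊢  1010[q0]□ (head at position 4)
Step 5: δ(q0, □) = (q1, □, L)  ⊢  101[q1]0□ (head at position 3)
Step 6: δ(q1, 0) = (q1, 0, L)  ⊢  10[q1]10□ (head at position 2)
Step 7: δ(q1, 1) = (q1, 1, L)  ⊢  1[q1]010□ (head at position 1)
Step 8: δ(q1, 0) = (q1, 0, L)  ⊢  [q1]1010□ (head at position 0)
Step 9: δ(q1, 1) = (q1, 1, L)  ⊢  [q1]□1010□ (head at position -1)
Step 10: δ(q1, □) = (qA, □, R)  ⊢  □[qA]1010□ (head at position 0)
The machine is in qA, so it halts and accepts.
Tape content when halted (ignoring surrounding blanks): 1010

Final answer: Output: 1010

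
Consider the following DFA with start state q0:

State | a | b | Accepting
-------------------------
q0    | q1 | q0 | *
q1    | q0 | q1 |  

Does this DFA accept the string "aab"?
Start in q0.
Read 'a': q0 → q1
Read 'a': q1 → q0
Read 'b': q0 → q0
Final state q0 is accepting, so the string is accepted.

Final answer: Yes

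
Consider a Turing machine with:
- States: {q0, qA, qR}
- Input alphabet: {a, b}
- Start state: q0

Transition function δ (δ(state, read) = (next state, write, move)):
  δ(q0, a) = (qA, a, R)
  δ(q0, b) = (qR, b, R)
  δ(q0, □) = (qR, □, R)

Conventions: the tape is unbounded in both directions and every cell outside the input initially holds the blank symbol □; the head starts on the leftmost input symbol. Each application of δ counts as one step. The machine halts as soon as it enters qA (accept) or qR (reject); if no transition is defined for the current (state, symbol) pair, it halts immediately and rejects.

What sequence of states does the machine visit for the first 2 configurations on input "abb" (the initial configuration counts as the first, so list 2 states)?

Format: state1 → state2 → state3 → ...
Step 0: [q0]abb (head at position 0)
Step 1: δ(q0, a) = (qA, a, R)  ⊢  a[qA]bb (head at position 1)
Reading off the states of these 2 configurations: q0 → qA

Final answer: q0 → qA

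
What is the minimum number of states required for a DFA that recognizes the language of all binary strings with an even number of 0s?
Language: binary strings with an even number of 0s
Lower bound (Myhill–Nerode): the prefixes ε, 0 are pairwise distinguishable:
  ε vs 0: suffix ε distinguishes them (ε has zero 0s (accepted), 0 has one 0 (rejected))
So any DFA needs at least 2 states.
Upper bound: a DFA with 2 states exists (one state per class above).
Minimum states: 2

Final answer: 2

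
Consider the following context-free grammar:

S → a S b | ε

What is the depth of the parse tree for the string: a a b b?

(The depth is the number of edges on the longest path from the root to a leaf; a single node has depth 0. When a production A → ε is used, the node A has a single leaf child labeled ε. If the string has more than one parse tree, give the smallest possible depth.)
The only parse tree applies S → a S b 2 times (once per matching a…b pair) and then S → ε.
The S nodes sit at depths 0, 1, …, 2; the innermost S (depth 2) has the single child ε at depth 3.
The terminal leaves a, b are at depths 1..2, so the longest root-to-leaf path is S → S → … → S → ε with 3 edges.
Depth = 3.

Final answer: 3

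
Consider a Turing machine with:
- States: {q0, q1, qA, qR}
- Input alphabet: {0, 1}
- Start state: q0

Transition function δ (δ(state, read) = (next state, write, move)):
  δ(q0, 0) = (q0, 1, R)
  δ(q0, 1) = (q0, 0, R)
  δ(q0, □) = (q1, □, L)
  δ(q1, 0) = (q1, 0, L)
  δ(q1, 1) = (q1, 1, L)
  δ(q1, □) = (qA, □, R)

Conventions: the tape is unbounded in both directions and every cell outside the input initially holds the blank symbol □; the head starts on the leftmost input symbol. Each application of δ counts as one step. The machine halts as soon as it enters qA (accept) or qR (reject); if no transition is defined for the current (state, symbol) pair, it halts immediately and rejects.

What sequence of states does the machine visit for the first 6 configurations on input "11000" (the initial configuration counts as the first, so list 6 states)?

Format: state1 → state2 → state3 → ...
Step 0: [q0]11000 (head at position 0)
Step 1: δ(q0, 1) = (q0, 0, R)  ⊢  0[q0]1000 (head at position 1)
Step 2: δ(q0, 1) = (q0, 0, R)  ⊢  00[q0]000 (head at position 2)
Step 3: δ(q0, 0) = (q0, 1, R)  ⊢  001[q0]00 (head at position 3)
Step 4: δ(q0, 0) = (q0, 1, R)  ⊢  0011[q0]0 (head at position 4)
Step 5: δ(q0, 0) = (q0, 1, R)  ⊢  00111[q0]□ (head at position 5)
Reading off the states of these 6 configurations: q0 → q0 → q0 → q0 → q0 → q0

Final answer: q0 → q0 → q0 → q0 → q0 → q0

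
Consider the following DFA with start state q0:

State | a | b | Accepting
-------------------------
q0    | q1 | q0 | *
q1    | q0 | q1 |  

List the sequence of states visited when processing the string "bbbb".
q0 → q0 → q0 → q0 → q0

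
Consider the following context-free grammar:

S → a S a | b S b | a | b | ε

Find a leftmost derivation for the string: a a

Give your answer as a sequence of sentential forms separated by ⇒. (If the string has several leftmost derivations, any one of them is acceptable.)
Start with S.
Step 1: the leftmost non-terminal is S; apply S → a S a:  a S a
Step 2: the leftmost non-terminal is S; apply S → ε:  a a

Final answer: S ⇒ a S a ⇒ a a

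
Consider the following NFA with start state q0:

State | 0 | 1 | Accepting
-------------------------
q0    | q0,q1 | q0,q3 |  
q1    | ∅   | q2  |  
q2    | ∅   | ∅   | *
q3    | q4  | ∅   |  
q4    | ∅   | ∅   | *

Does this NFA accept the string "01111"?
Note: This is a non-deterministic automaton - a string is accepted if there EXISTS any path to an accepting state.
Track the set of states the NFA could be in: start {q0}
Read '0': {q0} → {q0, q1}
Read '1': {q0, q1} → {q0, q2, q3}
Read '1': {q0, q2, q3} → {q0, q3}
Read '1': {q0, q3} → {q0, q3}
Read '1': {q0, q3} → {q0, q3}
Final set {q0, q3} contains no accepting state → rejected.

Final answer: No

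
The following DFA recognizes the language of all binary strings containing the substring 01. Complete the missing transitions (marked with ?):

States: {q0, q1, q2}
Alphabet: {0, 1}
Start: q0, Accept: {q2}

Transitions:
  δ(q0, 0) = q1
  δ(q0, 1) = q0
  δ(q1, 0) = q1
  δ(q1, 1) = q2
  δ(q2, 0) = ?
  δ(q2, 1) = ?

What each state remembers (consistent with the given transitions and accept states):
  q0: 01 not seen yet and the last symbol was not 0
  q1: 01 not seen yet and the last symbol was 0
  q2: the substring 01 has already been seen
Filling in the missing entries:
  δ(q2, 0): in q2 (the substring 01 has already been seen), after reading 0 we have: the substring 01 has already been seen → q2
  δ(q2, 1): in q2 (the substring 01 has already been seen), after reading 1 we have: the substring 01 has already been seen → q2

Final answer: δ(q2, 0) = q2; δ(q2, 1) = q2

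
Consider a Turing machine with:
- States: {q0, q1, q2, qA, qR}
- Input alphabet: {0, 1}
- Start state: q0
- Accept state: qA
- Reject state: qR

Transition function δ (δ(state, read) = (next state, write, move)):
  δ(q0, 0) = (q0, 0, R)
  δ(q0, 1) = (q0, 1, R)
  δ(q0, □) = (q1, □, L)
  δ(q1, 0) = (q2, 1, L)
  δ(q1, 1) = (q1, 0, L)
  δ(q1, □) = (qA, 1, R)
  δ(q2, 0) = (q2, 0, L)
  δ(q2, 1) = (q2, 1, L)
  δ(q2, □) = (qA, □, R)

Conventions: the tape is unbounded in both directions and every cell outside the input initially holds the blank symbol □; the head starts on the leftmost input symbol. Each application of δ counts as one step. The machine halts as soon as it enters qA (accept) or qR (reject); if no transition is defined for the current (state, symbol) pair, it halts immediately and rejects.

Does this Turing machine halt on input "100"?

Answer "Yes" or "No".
Step 0: [q0]100 (head at position 0)
Step 1: δ(q0, 1) = (q0, 1, R)  ⊢  1[q0]00 (head at position 1)
Step 2: δ(q0, 0) = (q0, 0, R)  ⊢  10[q0]0 (head at position 2)
Step 3: δ(q0, 0) = (q0, 0, R)  ⊢  100[q0]□ (head at position 3)
Step 4: δ(q0, □) = (q1, □, L)  ⊢  10[q1]0□ (head at position 2)
Step 5: δ(q1, 0) = (q2, 1, L)  ⊢  1[q2]01□ (head at position 1)
Step 6: δ(q2, 0) = (q2, 0, L)  ⊢  [q2]101□ (head at position 0)
Step 7: δ(q2, 1) = (q2, 1, L)  ⊢  [q2]□101□ (head at position -1)
Step 8: δ(q2, □) = (qA, □, R)  ⊢  □[qA]101□ (head at position 0)
The machine is in qA, so it halts and accepts.
It halts after 8 steps.

Final answer: Yes - halts after 8 steps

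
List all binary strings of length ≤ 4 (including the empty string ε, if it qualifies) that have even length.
Checking every binary string of length 0 to 4:
  Length 0: accepted: ε | rejected: (none)
  Length 1: accepted: (none) | rejected: 0, 1
  Length 2: accepted: 00, 01, 10, 11 | rejected: (none)
  Length 3: accepted: (none) | rejected: 000, 001, 010, 011, 100, 101, 110, 111
  Length 4: accepted: 0000, 0001, 0010, 0011, 0100, 0101, 0110, 0111, 1000, 1001, 1010, 1011, 1100, 1101, 1110, 1111 | rejected: (none)
Total: 21 string(s).

Final answer: ε, 00, 01, 10, 11, 0000, 0001, 0010, 0011, 0100, 0101, 0110, 0111, 1000, 1001, 1010, 1011, 1100, 1101, 1110, 1111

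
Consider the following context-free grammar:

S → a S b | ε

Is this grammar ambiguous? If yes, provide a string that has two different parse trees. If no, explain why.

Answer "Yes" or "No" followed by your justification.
At every step exactly one production applies: if the remaining string to generate is non-empty it starts with a and ends with b, forcing S → a S b; if it is empty, S → ε is forced. Hence each string a^n b^n has exactly one derivation (S → a S b applied n times, then S → ε) and one parse tree.

Final answer: No - the grammar is unambiguous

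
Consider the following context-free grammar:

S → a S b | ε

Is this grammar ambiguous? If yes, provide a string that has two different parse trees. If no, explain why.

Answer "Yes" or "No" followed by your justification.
At every step exactly one production applies: if the remaining string to generate is non-empty it starts with a and ends with b, forcing S → a S b; if it is empty, S → ε is forced. Hence each string a^n b^n has exactly one derivation (S → a S b applied n times, then S → ε) and one parse tree.

Final answer: No - the grammar is unambiguous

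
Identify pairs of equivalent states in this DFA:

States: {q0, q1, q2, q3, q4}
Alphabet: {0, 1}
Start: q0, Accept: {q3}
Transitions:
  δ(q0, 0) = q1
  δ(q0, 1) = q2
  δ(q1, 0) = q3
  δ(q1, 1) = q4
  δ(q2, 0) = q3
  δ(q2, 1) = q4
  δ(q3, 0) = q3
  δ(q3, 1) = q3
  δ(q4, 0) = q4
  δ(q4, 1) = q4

Using the table-filling algorithm:
Round 0 – mark pairs where exactly one state is accepting: (q0,q3), (q1,q3), (q2,q3), (q3,q4)
Round 1 – newly marked: (q0,q1) [on 0: q1 vs q3, already marked]; (q0,q2) [on 0: q1 vs q3, already marked]; (q1,q4) [on 0: q3 vs q4, already marked]; (q2,q4) [on 0: q3 vs q4, already marked]
Round 2 – newly marked: (q0,q4) [on 0: q1 vs q4, already marked]
No further pairs can be marked.
(q1, q2) unmarked: δ(q1,0)=q3, δ(q2,0)=q3; δ(q1,1)=q4, δ(q2,1)=q4 → equivalent
Equivalent pairs: (q1, q2)

Final answer: Equivalent pairs: (q1, q2)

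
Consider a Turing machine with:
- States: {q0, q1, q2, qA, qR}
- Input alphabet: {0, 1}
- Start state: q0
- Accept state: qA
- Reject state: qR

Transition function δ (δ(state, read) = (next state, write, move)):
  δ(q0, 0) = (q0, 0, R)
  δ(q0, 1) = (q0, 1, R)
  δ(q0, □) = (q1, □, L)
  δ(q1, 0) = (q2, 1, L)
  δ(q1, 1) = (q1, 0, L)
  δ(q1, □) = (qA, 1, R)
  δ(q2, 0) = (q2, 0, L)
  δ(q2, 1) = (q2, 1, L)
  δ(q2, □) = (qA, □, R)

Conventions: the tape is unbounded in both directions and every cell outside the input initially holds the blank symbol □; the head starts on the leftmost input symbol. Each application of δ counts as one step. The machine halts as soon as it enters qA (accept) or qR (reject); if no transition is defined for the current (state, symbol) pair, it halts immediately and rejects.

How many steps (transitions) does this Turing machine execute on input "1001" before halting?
Step 0: [q0]1001 (head at position 0)
Step 1: δ(q0, 1) = (q0, 1, R)  ⊢  1[q0]001 (head at position 1)
Step 2: δ(q0, 0) = (q0, 0, R)  ⊢  10[q0]01 (head at position 2)
Step 3: δ(q0, 0) = (q0, 0, R)  ⊢  100[q0]1 (head at position 3)
Step 4: δ(q0, 1) = (q0, 1, R)  ⊢  1001[q0]□ (head at position 4)
Step 5: δ(q0, □) = (q1, □, L)  ⊢  100[q1]1□ (head at position 3)
Step 6: δ(q1, 1) = (q1, 0, L)  ⊢  10[q1]00□ (head at position 2)
Step 7: δ(q1, 0) = (q2, 1, L)  ⊢  1[q2]010□ (head at position 1)
Step 8: δ(q2, 0) = (q2, 0, L)  ⊢  [q2]1010□ (head at position 0)
Step 9: δ(q2, 1) = (q2, 1, L)  ⊢  [q2]□1010□ (head at position -1)
Step 10: δ(q2, □) = (qA, □, R)  ⊢  □[qA]1010□ (head at position 0)
The machine is in qA, so it halts and accepts.
Number of transitions executed: 10.

Final answer: 10 steps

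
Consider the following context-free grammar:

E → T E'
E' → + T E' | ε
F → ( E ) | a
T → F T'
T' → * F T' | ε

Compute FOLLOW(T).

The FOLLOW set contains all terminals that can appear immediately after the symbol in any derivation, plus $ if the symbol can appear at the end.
Useful FIRST sets: FIRST(E') = {+, ε}, FIRST(T') = {*, ε} (both E' and T' are nullable).
FOLLOW(E): E is the start symbol → $; E appears in F → ( E ) followed by ')' → FOLLOW(E) = {), $}.
FOLLOW(E'): E' appears at the right end of E → T E' and of E' → + T E', so FOLLOW(E') ⊇ FOLLOW(E) (the second occurrence adds nothing new). FOLLOW(E') = {), $}.
FOLLOW(T): in E → T E' and E' → + T E', T is followed by E': add FIRST(E') minus ε = {+}; since E' is nullable, also add FOLLOW(E) and FOLLOW(E') = {), $}. FOLLOW(T) = {+, ), $}.

Final answer: {$, ), +}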